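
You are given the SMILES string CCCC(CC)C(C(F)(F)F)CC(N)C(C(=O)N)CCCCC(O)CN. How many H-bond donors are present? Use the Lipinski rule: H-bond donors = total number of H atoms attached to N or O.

7

Donors: find every N or O and count the H atoms it carries.
  atom 14 (N): bond orders sum to 1 → 2 H
  atom 17 (O): bond orders sum to 2 → 0 H
  atom 18 (N): bond orders sum to 1 → 2 H
  atom 24 (O): bond orders sum to 1 → 1 H
  atom 26 (N): bond orders sum to 1 → 2 H
Lipinski HBD = 7.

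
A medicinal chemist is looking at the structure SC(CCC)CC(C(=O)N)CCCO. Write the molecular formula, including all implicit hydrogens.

C10H21NO2S

Walk through each heavy atom and fill implicit hydrogens from standard valence (C 4, N 3, O 2, S 2, halogen 1):
  atom 1: S, bond orders sum to 1 (valence 2) → 1 H
  atom 2: C, bond orders sum to 3 (valence 4) → 1 H
  atom 3: C, bond orders sum to 2 (valence 4) → 2 H
  atom 4: C, bond orders sum to 2 (valence 4) → 2 H
  atom 5: C, bond orders sum to 1 (valence 4) → 3 H
  atom 6: C, bond orders sum to 2 (valence 4) → 2 H
  atom 7: C, bond orders sum to 3 (valence 4) → 1 H
  atom 8: C, bond orders sum to 4 (valence 4) → 0 H
  atom 9: O, bond orders sum to 2 (valence 2) → 0 H
  atom 10: N, bond orders sum to 1 (valence 3) → 2 H
  atom 11: C, bond orders sum to 2 (valence 4) → 2 H
  atom 12: C, bond orders sum to 2 (valence 4) → 2 H
  atom 13: C, bond orders sum to 2 (valence 4) → 2 H
  atom 14: O, bond orders sum to 1 (valence 2) → 1 H
Totals → C:10, H:21, N:1, O:2, S:1.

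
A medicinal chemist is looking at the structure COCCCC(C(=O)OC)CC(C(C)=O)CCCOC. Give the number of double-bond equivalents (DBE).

2

Molecular formula: C15H28O5.
DoU = (2C + 2 + N − H − X) / 2, where X is the halogen count and O/S are ignored.
    = (2·15 + 2 + 0 − 28 − 0) / 2 = 4 / 2 = 2.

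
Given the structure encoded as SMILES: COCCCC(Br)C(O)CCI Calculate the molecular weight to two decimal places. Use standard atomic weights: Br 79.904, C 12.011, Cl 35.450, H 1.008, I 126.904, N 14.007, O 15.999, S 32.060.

First, the molecular formula is C8H16BrIO2 (counting implicit H from valence).
  Br: 1 × 79.904 = 79.904
  C: 8 × 12.011 = 96.088
  H: 16 × 1.008 = 16.128
  I: 1 × 126.904 = 126.904
  O: 2 × 15.999 = 31.998
Sum: 1×79.904 + 8×12.011 + 16×1.008 + 1×126.904 + 2×15.999 = 351.022 → 351.02 g/mol.

351.02 g/mol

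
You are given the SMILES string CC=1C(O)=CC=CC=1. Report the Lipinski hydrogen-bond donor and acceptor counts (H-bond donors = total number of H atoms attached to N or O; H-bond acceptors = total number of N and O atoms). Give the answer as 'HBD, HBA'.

Donors: find every N or O and count the H atoms it carries.
  atom 4 (O): bond orders sum to 1 → 1 H
Lipinski HBD = 1.
Acceptors: N atoms = 0, O atoms = 1 → HBA = 1.

1, 1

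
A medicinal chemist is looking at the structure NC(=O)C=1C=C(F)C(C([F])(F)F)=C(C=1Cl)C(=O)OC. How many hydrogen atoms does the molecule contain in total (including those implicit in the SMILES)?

6

Walk through each heavy atom and fill implicit hydrogens from standard valence (C 4, N 3, O 2, S 2, halogen 1):
  atom 1: N, bond orders sum to 1 (valence 3) → 2 H
  atom 2: C, bond orders sum to 4 (valence 4) → 0 H
  atom 3: O, bond orders sum to 2 (valence 2) → 0 H
  atom 4: C, bond orders sum to 4 (valence 4) → 0 H
  atom 5: C, bond orders sum to 3 (valence 4) → 1 H
  atom 6: C, bond orders sum to 4 (valence 4) → 0 H
  atom 7: F (halogen, monovalent) → 0 H
  atom 8: C, bond orders sum to 4 (valence 4) → 0 H
  atom 9: C, bond orders sum to 4 (valence 4) → 0 H
  atom 10: F with explicit H count 0
  atom 11: F (halogen, monovalent) → 0 H
  atom 12: F (halogen, monovalent) → 0 H
  atom 13: C, bond orders sum to 4 (valence 4) → 0 H
  atom 14: C, bond orders sum to 4 (valence 4) → 0 H
  atom 15: Cl (halogen, monovalent) → 0 H
  atom 16: C, bond orders sum to 4 (valence 4) → 0 H
  atom 17: O, bond orders sum to 2 (valence 2) → 0 H
  atom 18: O, bond orders sum to 2 (valence 2) → 0 H
  atom 19: C, bond orders sum to 1 (valence 4) → 3 H
Total hydrogens: 6.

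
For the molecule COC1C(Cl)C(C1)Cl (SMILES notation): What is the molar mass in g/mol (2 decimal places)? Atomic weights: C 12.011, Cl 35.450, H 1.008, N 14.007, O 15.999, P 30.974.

155.02 g/mol

First, the molecular formula is C5H8Cl2O (counting implicit H from valence).
  C: 5 × 12.011 = 60.055
  Cl: 2 × 35.450 = 70.900
  H: 8 × 1.008 = 8.064
  O: 1 × 15.999 = 15.999
Sum: 5×12.011 + 2×35.450 + 8×1.008 + 1×15.999 = 155.018 → 155.02 g/mol.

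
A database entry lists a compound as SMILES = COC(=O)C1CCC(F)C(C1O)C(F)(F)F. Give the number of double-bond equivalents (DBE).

Degree of unsaturation = (number of rings) + (number of π bonds).
Ring closures in the SMILES: 1.
π bonds: 1 double bond (each 1 DoU) → 1 DoU from unsaturation.
Total DoU = 1 + 1 = 2.

2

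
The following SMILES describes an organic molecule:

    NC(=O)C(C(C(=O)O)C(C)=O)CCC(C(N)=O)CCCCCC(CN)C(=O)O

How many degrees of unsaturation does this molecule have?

Molecular formula: C18H31N3O7.
DoU = (2C + 2 + N − H − X) / 2, where X is the halogen count and O/S are ignored.
    = (2·18 + 2 + 3 − 31 − 0) / 2 = 10 / 2 = 5.

5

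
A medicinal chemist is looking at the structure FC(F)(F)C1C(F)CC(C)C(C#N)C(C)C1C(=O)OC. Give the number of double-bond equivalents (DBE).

Molecular formula: C13H17F4NO2.
DoU = (2C + 2 + N − H − X) / 2, where X is the halogen count and O/S are ignored.
    = (2·13 + 2 + 1 − 17 − 4) / 2 = 8 / 2 = 4.

4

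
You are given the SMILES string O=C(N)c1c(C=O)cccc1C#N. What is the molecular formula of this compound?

C9H6N2O2

Walk through each heavy atom and fill implicit hydrogens from standard valence (C 4, N 3, O 2, S 2, halogen 1); for lowercase aromatic atoms, an aromatic c carries 1 H when it has two neighbours and 0 H with three, and aromatic n carries 0 H:
  atom 1: O, bond orders sum to 2 (valence 2) → 0 H
  atom 2: C, bond orders sum to 4 (valence 4) → 0 H
  atom 3: N, bond orders sum to 1 (valence 3) → 2 H
  atom 4: aromatic c, 3 neighbours → 0 H
  atom 5: aromatic c, 3 neighbours → 0 H
  atom 6: C, bond orders sum to 3 (valence 4) → 1 H
  atom 7: O, bond orders sum to 2 (valence 2) → 0 H
  atom 8: aromatic c, 2 neighbours → 1 H
  atom 9: aromatic c, 2 neighbours → 1 H
  atom 10: aromatic c, 2 neighbours → 1 H
  atom 11: aromatic c, 3 neighbours → 0 H
  atom 12: C, bond orders sum to 4 (valence 4) → 0 H
  atom 13: N, bond orders sum to 3 (valence 3) → 0 H
Totals → C:9, H:6, N:2, O:2.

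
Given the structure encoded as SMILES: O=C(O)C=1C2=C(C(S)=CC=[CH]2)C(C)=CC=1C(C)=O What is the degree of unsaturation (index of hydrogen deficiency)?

9

Molecular formula: C14H12O3S.
DoU = (2C + 2 + N − H − X) / 2, where X is the halogen count and O/S are ignored.
    = (2·14 + 2 + 0 − 12 − 0) / 2 = 18 / 2 = 9.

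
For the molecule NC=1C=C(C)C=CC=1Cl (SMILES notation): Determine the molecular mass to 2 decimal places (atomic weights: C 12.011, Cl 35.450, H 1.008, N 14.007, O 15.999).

First, the molecular formula is C7H8ClN (counting implicit H from valence).
  C: 7 × 12.011 = 84.077
  Cl: 1 × 35.450 = 35.450
  H: 8 × 1.008 = 8.064
  N: 1 × 14.007 = 14.007
Sum: 7×12.011 + 1×35.450 + 8×1.008 + 1×14.007 = 141.598 → 141.60 g/mol.

141.60 g/mol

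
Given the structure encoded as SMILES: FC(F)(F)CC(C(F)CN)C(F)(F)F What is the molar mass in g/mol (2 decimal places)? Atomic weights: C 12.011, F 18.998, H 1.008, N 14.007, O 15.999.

First, the molecular formula is C6H8F7N (counting implicit H from valence).
  C: 6 × 12.011 = 72.066
  F: 7 × 18.998 = 132.986
  H: 8 × 1.008 = 8.064
  N: 1 × 14.007 = 14.007
Sum: 6×12.011 + 7×18.998 + 8×1.008 + 1×14.007 = 227.123 → 227.12 g/mol.

227.12 g/mol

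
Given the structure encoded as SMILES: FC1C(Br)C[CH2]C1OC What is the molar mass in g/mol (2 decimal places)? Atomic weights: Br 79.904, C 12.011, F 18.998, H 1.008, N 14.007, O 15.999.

First, the molecular formula is C6H10BrFO (counting implicit H from valence).
  Br: 1 × 79.904 = 79.904
  C: 6 × 12.011 = 72.066
  F: 1 × 18.998 = 18.998
  H: 10 × 1.008 = 10.080
  O: 1 × 15.999 = 15.999
Sum: 1×79.904 + 6×12.011 + 1×18.998 + 10×1.008 + 1×15.999 = 197.047 → 197.05 g/mol.

197.05 g/mol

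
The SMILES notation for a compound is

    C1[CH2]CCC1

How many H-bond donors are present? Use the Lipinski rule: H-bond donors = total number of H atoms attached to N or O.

Donors: find every N or O and count the H atoms it carries.
  (no N or O atoms present)
Lipinski HBD = 0.

0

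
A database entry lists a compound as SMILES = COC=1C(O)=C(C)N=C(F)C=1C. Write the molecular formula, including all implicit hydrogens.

C8H10FNO2

Walk through each heavy atom and fill implicit hydrogens from standard valence (C 4, N 3, O 2, S 2, halogen 1):
  atom 1: C, bond orders sum to 1 (valence 4) → 3 H
  atom 2: O, bond orders sum to 2 (valence 2) → 0 H
  atom 3: C, bond orders sum to 4 (valence 4) → 0 H
  atom 4: C, bond orders sum to 4 (valence 4) → 0 H
  atom 5: O, bond orders sum to 1 (valence 2) → 1 H
  atom 6: C, bond orders sum to 4 (valence 4) → 0 H
  atom 7: C, bond orders sum to 1 (valence 4) → 3 H
  atom 8: N, bond orders sum to 3 (valence 3) → 0 H
  atom 9: C, bond orders sum to 4 (valence 4) → 0 H
  atom 10: F (halogen, monovalent) → 0 H
  atom 11: C, bond orders sum to 4 (valence 4) → 0 H
  atom 12: C, bond orders sum to 1 (valence 4) → 3 H
Totals → C:8, H:10, F:1, N:1, O:2.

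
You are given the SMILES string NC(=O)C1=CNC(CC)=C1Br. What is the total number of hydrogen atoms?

Walk through each heavy atom and fill implicit hydrogens from standard valence (C 4, N 3, O 2, S 2, halogen 1):
  atom 1: N, bond orders sum to 1 (valence 3) → 2 H
  atom 2: C, bond orders sum to 4 (valence 4) → 0 H
  atom 3: O, bond orders sum to 2 (valence 2) → 0 H
  atom 4: C, bond orders sum to 4 (valence 4) → 0 H
  atom 5: C, bond orders sum to 3 (valence 4) → 1 H
  atom 6: N, bond orders sum to 2 (valence 3) → 1 H
  atom 7: C, bond orders sum to 4 (valence 4) → 0 H
  atom 8: C, bond orders sum to 2 (valence 4) → 2 H
  atom 9: C, bond orders sum to 1 (valence 4) → 3 H
  atom 10: C, bond orders sum to 4 (valence 4) → 0 H
  atom 11: Br (halogen, monovalent) → 0 H
Total hydrogens: 9.

9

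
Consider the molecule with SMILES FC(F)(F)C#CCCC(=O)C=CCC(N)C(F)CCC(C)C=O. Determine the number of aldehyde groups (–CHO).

The aldehyde motif appears at heavy-atom position 22 in the SMILES.
Other groups present: 1 alkene, 1 alkyne, 1 ketone, 1 primary amine.
Aldehyde count: 1.

1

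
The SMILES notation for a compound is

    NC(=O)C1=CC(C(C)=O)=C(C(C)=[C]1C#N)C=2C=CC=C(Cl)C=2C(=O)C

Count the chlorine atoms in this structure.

1

Scan the SMILES for Cl atoms (remember two-letter symbols like Cl and Br are single atoms).
Chlorine count: 1.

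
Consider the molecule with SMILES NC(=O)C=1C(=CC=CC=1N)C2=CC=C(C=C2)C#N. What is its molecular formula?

Walk through each heavy atom and fill implicit hydrogens from standard valence (C 4, N 3, O 2, S 2, halogen 1):
  atom 1: N, bond orders sum to 1 (valence 3) → 2 H
  atom 2: C, bond orders sum to 4 (valence 4) → 0 H
  atom 3: O, bond orders sum to 2 (valence 2) → 0 H
  atom 4: C, bond orders sum to 4 (valence 4) → 0 H
  atom 5: C, bond orders sum to 4 (valence 4) → 0 H
  atom 6: C, bond orders sum to 3 (valence 4) → 1 H
  atom 7: C, bond orders sum to 3 (valence 4) → 1 H
  atom 8: C, bond orders sum to 3 (valence 4) → 1 H
  atom 9: C, bond orders sum to 4 (valence 4) → 0 H
  atom 10: N, bond orders sum to 1 (valence 3) → 2 H
  atom 11: C, bond orders sum to 4 (valence 4) → 0 H
  atom 12: C, bond orders sum to 3 (valence 4) → 1 H
  atom 13: C, bond orders sum to 3 (valence 4) → 1 H
  atom 14: C, bond orders sum to 4 (valence 4) → 0 H
  atom 15: C, bond orders sum to 3 (valence 4) → 1 H
  atom 16: C, bond orders sum to 3 (valence 4) → 1 H
  atom 17: C, bond orders sum to 4 (valence 4) → 0 H
  atom 18: N, bond orders sum to 3 (valence 3) → 0 H
Totals → C:14, H:11, N:3, O:1.
In Hill order: C14H11N3O.

C14H11N3O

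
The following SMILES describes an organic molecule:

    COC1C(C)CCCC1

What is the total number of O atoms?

1

Scan the SMILES for O atoms (remember two-letter symbols like Cl and Br are single atoms).
Oxygen count: 1.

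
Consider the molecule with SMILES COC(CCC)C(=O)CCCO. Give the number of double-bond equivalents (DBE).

Degree of unsaturation = (number of rings) + (number of π bonds).
Ring closures in the SMILES: 0.
π bonds: 1 double bond (each 1 DoU) → 1 DoU from unsaturation.
Total DoU = 0 + 1 = 1.

1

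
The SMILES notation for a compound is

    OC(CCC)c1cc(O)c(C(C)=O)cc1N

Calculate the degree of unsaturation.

Molecular formula: C12H17NO3.
DoU = (2C + 2 + N − H − X) / 2, where X is the halogen count and O/S are ignored.
    = (2·12 + 2 + 1 − 17 − 0) / 2 = 10 / 2 = 5.

5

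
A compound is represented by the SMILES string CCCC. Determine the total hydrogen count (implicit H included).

10

Walk through each heavy atom and fill implicit hydrogens from standard valence (C 4, N 3, O 2, S 2, halogen 1):
  atom 1: C, bond orders sum to 1 (valence 4) → 3 H
  atom 2: C, bond orders sum to 2 (valence 4) → 2 H
  atom 3: C, bond orders sum to 2 (valence 4) → 2 H
  atom 4: C, bond orders sum to 1 (valence 4) → 3 H
Total hydrogens: 10.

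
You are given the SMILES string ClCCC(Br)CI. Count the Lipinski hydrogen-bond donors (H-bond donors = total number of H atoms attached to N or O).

Donors: find every N or O and count the H atoms it carries.
  (no N or O atoms present)
Lipinski HBD = 0.

0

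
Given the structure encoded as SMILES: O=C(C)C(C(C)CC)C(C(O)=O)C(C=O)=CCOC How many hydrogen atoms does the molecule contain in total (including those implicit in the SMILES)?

Walk through each heavy atom and fill implicit hydrogens from standard valence (C 4, N 3, O 2, S 2, halogen 1):
  atom 1: O, bond orders sum to 2 (valence 2) → 0 H
  atom 2: C, bond orders sum to 4 (valence 4) → 0 H
  atom 3: C, bond orders sum to 1 (valence 4) → 3 H
  atom 4: C, bond orders sum to 3 (valence 4) → 1 H
  atom 5: C, bond orders sum to 3 (valence 4) → 1 H
  atom 6: C, bond orders sum to 1 (valence 4) → 3 H
  atom 7: C, bond orders sum to 2 (valence 4) → 2 H
  atom 8: C, bond orders sum to 1 (valence 4) → 3 H
  atom 9: C, bond orders sum to 3 (valence 4) → 1 H
  atom 10: C, bond orders sum to 4 (valence 4) → 0 H
  atom 11: O, bond orders sum to 1 (valence 2) → 1 H
  atom 12: O, bond orders sum to 2 (valence 2) → 0 H
  atom 13: C, bond orders sum to 4 (valence 4) → 0 H
  atom 14: C, bond orders sum to 3 (valence 4) → 1 H
  atom 15: O, bond orders sum to 2 (valence 2) → 0 H
  atom 16: C, bond orders sum to 3 (valence 4) → 1 H
  atom 17: C, bond orders sum to 2 (valence 4) → 2 H
  atom 18: O, bond orders sum to 2 (valence 2) → 0 H
  atom 19: C, bond orders sum to 1 (valence 4) → 3 H
Total hydrogens: 22.

22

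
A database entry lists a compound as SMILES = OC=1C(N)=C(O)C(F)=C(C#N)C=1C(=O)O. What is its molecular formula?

Walk through each heavy atom and fill implicit hydrogens from standard valence (C 4, N 3, O 2, S 2, halogen 1):
  atom 1: O, bond orders sum to 1 (valence 2) → 1 H
  atom 2: C, bond orders sum to 4 (valence 4) → 0 H
  atom 3: C, bond orders sum to 4 (valence 4) → 0 H
  atom 4: N, bond orders sum to 1 (valence 3) → 2 H
  atom 5: C, bond orders sum to 4 (valence 4) → 0 H
  atom 6: O, bond orders sum to 1 (valence 2) → 1 H
  atom 7: C, bond orders sum to 4 (valence 4) → 0 H
  atom 8: F (halogen, monovalent) → 0 H
  atom 9: C, bond orders sum to 4 (valence 4) → 0 H
  atom 10: C, bond orders sum to 4 (valence 4) → 0 H
  atom 11: N, bond orders sum to 3 (valence 3) → 0 H
  atom 12: C, bond orders sum to 4 (valence 4) → 0 H
  atom 13: C, bond orders sum to 4 (valence 4) → 0 H
  atom 14: O, bond orders sum to 2 (valence 2) → 0 H
  atom 15: O, bond orders sum to 1 (valence 2) → 1 H
Totals → C:8, H:5, F:1, N:2, O:4.

C8H5FN2O4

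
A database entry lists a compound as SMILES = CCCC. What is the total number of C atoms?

Count every carbon token in the SMILES (each C, including those in ring-closure positions and inside branches).
Carbon count: 4.

4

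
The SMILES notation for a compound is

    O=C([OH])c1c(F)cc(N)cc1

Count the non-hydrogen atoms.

11

Every atom symbol written in the SMILES (organic subset) is one heavy atom; implicit H are not written.
Heavy atoms by element → C:7, F:1, N:1, O:2.
Total: 11.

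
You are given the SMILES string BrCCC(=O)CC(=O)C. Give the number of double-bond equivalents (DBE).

2

Degree of unsaturation = (number of rings) + (number of π bonds).
Ring closures in the SMILES: 0.
π bonds: 2 double bonds (each 1 DoU) → 2 DoU from unsaturation.
Total DoU = 0 + 2 = 2.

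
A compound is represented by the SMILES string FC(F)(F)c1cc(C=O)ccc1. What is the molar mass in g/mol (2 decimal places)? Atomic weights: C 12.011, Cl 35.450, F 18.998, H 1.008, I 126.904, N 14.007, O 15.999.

First, the molecular formula is C8H5F3O (counting implicit H from valence).
  C: 8 × 12.011 = 96.088
  F: 3 × 18.998 = 56.994
  H: 5 × 1.008 = 5.040
  O: 1 × 15.999 = 15.999
Sum: 8×12.011 + 3×18.998 + 5×1.008 + 1×15.999 = 174.121 → 174.12 g/mol.

174.12 g/mol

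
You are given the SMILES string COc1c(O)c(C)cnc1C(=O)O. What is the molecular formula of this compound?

Walk through each heavy atom and fill implicit hydrogens from standard valence (C 4, N 3, O 2, S 2, halogen 1); for lowercase aromatic atoms, an aromatic c carries 1 H when it has two neighbours and 0 H with three, and aromatic n carries 0 H:
  atom 1: C, bond orders sum to 1 (valence 4) → 3 H
  atom 2: O, bond orders sum to 2 (valence 2) → 0 H
  atom 3: aromatic c, 3 neighbours → 0 H
  atom 4: aromatic c, 3 neighbours → 0 H
  atom 5: O, bond orders sum to 1 (valence 2) → 1 H
  atom 6: aromatic c, 3 neighbours → 0 H
  atom 7: C, bond orders sum to 1 (valence 4) → 3 H
  atom 8: aromatic c, 2 neighbours → 1 H
  atom 9: aromatic n, 2 neighbours → 0 H
  atom 10: aromatic c, 3 neighbours → 0 H
  atom 11: C, bond orders sum to 4 (valence 4) → 0 H
  atom 12: O, bond orders sum to 2 (valence 2) → 0 H
  atom 13: O, bond orders sum to 1 (valence 2) → 1 H
Totals → C:8, H:9, N:1, O:4.

C8H9NO4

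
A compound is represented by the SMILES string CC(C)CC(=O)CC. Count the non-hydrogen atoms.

8

Every atom symbol written in the SMILES (organic subset) is one heavy atom; implicit H are not written.
Heavy atoms by element → C:7, O:1.
Total: 8.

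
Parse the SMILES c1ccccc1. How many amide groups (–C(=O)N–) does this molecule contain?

0

Scan the SMILES for the amide motif — none present.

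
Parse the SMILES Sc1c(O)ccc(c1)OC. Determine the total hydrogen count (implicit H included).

Walk through each heavy atom and fill implicit hydrogens from standard valence (C 4, N 3, O 2, S 2, halogen 1); for lowercase aromatic atoms, an aromatic c carries 1 H when it has two neighbours and 0 H with three, and aromatic n carries 0 H:
  atom 1: S, bond orders sum to 1 (valence 2) → 1 H
  atom 2: aromatic c, 3 neighbours → 0 H
  atom 3: aromatic c, 3 neighbours → 0 H
  atom 4: O, bond orders sum to 1 (valence 2) → 1 H
  atom 5: aromatic c, 2 neighbours → 1 H
  atom 6: aromatic c, 2 neighbours → 1 H
  atom 7: aromatic c, 3 neighbours → 0 H
  atom 8: aromatic c, 2 neighbours → 1 H
  atom 9: O, bond orders sum to 2 (valence 2) → 0 H
  atom 10: C, bond orders sum to 1 (valence 4) → 3 H
Total hydrogens: 8.

8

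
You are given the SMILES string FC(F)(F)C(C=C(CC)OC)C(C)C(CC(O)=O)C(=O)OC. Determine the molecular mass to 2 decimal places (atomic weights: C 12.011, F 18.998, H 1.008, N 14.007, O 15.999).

First, the molecular formula is C14H21F3O5 (counting implicit H from valence).
  C: 14 × 12.011 = 168.154
  F: 3 × 18.998 = 56.994
  H: 21 × 1.008 = 21.168
  O: 5 × 15.999 = 79.995
Sum: 14×12.011 + 3×18.998 + 21×1.008 + 5×15.999 = 326.311 → 326.31 g/mol.

326.31 g/mol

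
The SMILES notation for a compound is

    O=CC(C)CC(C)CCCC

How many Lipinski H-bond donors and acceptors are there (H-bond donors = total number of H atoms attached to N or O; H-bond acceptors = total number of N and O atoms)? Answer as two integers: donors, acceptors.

Donors: find every N or O and count the H atoms it carries.
  atom 1 (O): bond orders sum to 2 → 0 H
Lipinski HBD = 0.
Acceptors: N atoms = 0, O atoms = 1 → HBA = 1.

0, 1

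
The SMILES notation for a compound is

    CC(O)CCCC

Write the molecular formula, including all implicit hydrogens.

C6H14O

Walk through each heavy atom and fill implicit hydrogens from standard valence (C 4, N 3, O 2, S 2, halogen 1):
  atom 1: C, bond orders sum to 1 (valence 4) → 3 H
  atom 2: C, bond orders sum to 3 (valence 4) → 1 H
  atom 3: O, bond orders sum to 1 (valence 2) → 1 H
  atom 4: C, bond orders sum to 2 (valence 4) → 2 H
  atom 5: C, bond orders sum to 2 (valence 4) → 2 H
  atom 6: C, bond orders sum to 2 (valence 4) → 2 H
  atom 7: C, bond orders sum to 1 (valence 4) → 3 H
Totals → C:6, H:14, O:1.
In Hill order: C6H14O.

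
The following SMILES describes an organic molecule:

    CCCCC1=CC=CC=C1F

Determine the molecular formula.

Walk through each heavy atom and fill implicit hydrogens from standard valence (C 4, N 3, O 2, S 2, halogen 1):
  atom 1: C, bond orders sum to 1 (valence 4) → 3 H
  atom 2: C, bond orders sum to 2 (valence 4) → 2 H
  atom 3: C, bond orders sum to 2 (valence 4) → 2 H
  atom 4: C, bond orders sum to 2 (valence 4) → 2 H
  atom 5: C, bond orders sum to 4 (valence 4) → 0 H
  atom 6: C, bond orders sum to 3 (valence 4) → 1 H
  atom 7: C, bond orders sum to 3 (valence 4) → 1 H
  atom 8: C, bond orders sum to 3 (valence 4) → 1 H
  atom 9: C, bond orders sum to 3 (valence 4) → 1 H
  atom 10: C, bond orders sum to 4 (valence 4) → 0 H
  atom 11: F (halogen, monovalent) → 0 H
Totals → C:10, H:13, F:1.
In Hill order: C10H13F.

C10H13F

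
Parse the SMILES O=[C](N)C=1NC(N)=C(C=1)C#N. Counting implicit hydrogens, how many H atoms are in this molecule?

6

Walk through each heavy atom and fill implicit hydrogens from standard valence (C 4, N 3, O 2, S 2, halogen 1):
  atom 1: O, bond orders sum to 2 (valence 2) → 0 H
  atom 2: C with explicit H count 0
  atom 3: N, bond orders sum to 1 (valence 3) → 2 H
  atom 4: C, bond orders sum to 4 (valence 4) → 0 H
  atom 5: N, bond orders sum to 2 (valence 3) → 1 H
  atom 6: C, bond orders sum to 4 (valence 4) → 0 H
  atom 7: N, bond orders sum to 1 (valence 3) → 2 H
  atom 8: C, bond orders sum to 4 (valence 4) → 0 H
  atom 9: C, bond orders sum to 3 (valence 4) → 1 H
  atom 10: C, bond orders sum to 4 (valence 4) → 0 H
  atom 11: N, bond orders sum to 3 (valence 3) → 0 H
Total hydrogens: 6.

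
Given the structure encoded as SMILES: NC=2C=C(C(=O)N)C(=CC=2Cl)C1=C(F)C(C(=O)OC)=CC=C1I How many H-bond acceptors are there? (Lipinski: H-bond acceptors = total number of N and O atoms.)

N atoms: 2; O atoms: 3.
Lipinski HBA = 2 + 3 = 5.

5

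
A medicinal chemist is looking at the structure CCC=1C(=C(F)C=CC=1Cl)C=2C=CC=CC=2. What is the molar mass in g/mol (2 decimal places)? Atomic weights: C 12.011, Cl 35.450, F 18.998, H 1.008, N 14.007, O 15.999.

234.70 g/mol

First, the molecular formula is C14H12ClF (counting implicit H from valence).
  C: 14 × 12.011 = 168.154
  Cl: 1 × 35.450 = 35.450
  F: 1 × 18.998 = 18.998
  H: 12 × 1.008 = 12.096
Sum: 14×12.011 + 1×35.450 + 1×18.998 + 12×1.008 = 234.698 → 234.70 g/mol.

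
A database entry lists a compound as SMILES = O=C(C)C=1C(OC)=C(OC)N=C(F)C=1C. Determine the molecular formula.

Walk through each heavy atom and fill implicit hydrogens from standard valence (C 4, N 3, O 2, S 2, halogen 1):
  atom 1: O, bond orders sum to 2 (valence 2) → 0 H
  atom 2: C, bond orders sum to 4 (valence 4) → 0 H
  atom 3: C, bond orders sum to 1 (valence 4) → 3 H
  atom 4: C, bond orders sum to 4 (valence 4) → 0 H
  atom 5: C, bond orders sum to 4 (valence 4) → 0 H
  atom 6: O, bond orders sum to 2 (valence 2) → 0 H
  atom 7: C, bond orders sum to 1 (valence 4) → 3 H
  atom 8: C, bond orders sum to 4 (valence 4) → 0 H
  atom 9: O, bond orders sum to 2 (valence 2) → 0 H
  atom 10: C, bond orders sum to 1 (valence 4) → 3 H
  atom 11: N, bond orders sum to 3 (valence 3) → 0 H
  atom 12: C, bond orders sum to 4 (valence 4) → 0 H
  atom 13: F (halogen, monovalent) → 0 H
  atom 14: C, bond orders sum to 4 (valence 4) → 0 H
  atom 15: C, bond orders sum to 1 (valence 4) → 3 H
Totals → C:10, H:12, F:1, N:1, O:3.

C10H12FNO3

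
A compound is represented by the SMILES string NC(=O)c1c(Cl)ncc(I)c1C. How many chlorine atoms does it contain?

1

Scan the SMILES for Cl atoms (remember two-letter symbols like Cl and Br are single atoms).
Chlorine count: 1.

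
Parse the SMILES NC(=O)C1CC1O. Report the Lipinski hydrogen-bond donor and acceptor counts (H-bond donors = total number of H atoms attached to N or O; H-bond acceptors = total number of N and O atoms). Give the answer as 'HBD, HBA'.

3, 3

Donors: find every N or O and count the H atoms it carries.
  atom 1 (N): bond orders sum to 1 → 2 H
  atom 3 (O): bond orders sum to 2 → 0 H
  atom 7 (O): bond orders sum to 1 → 1 H
Lipinski HBD = 3.
Acceptors: N atoms = 1, O atoms = 2 → HBA = 3.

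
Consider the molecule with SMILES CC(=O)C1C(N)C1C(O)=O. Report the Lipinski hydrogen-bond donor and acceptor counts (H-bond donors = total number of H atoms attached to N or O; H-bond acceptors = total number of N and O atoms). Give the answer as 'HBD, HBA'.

3, 4

Donors: find every N or O and count the H atoms it carries.
  atom 3 (O): bond orders sum to 2 → 0 H
  atom 6 (N): bond orders sum to 1 → 2 H
  atom 9 (O): bond orders sum to 1 → 1 H
  atom 10 (O): bond orders sum to 2 → 0 H
Lipinski HBD = 3.
Acceptors: N atoms = 1, O atoms = 3 → HBA = 4.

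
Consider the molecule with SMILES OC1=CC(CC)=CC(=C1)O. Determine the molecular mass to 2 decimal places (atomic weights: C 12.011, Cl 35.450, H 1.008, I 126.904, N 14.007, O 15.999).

First, the molecular formula is C8H10O2 (counting implicit H from valence).
  C: 8 × 12.011 = 96.088
  H: 10 × 1.008 = 10.080
  O: 2 × 15.999 = 31.998
Sum: 8×12.011 + 10×1.008 + 2×15.999 = 138.166 → 138.17 g/mol.

138.17 g/mol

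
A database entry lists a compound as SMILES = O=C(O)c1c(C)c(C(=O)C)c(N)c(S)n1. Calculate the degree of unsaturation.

6

Molecular formula: C9H10N2O3S.
DoU = (2C + 2 + N − H − X) / 2, where X is the halogen count and O/S are ignored.
    = (2·9 + 2 + 2 − 10 − 0) / 2 = 12 / 2 = 6.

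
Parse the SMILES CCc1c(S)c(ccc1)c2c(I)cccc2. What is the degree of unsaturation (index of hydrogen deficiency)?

Molecular formula: C14H13IS.
DoU = (2C + 2 + N − H − X) / 2, where X is the halogen count and O/S are ignored.
    = (2·14 + 2 + 0 − 13 − 1) / 2 = 16 / 2 = 8.

8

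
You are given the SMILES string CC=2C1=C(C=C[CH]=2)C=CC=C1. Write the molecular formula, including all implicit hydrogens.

C11H10

Walk through each heavy atom and fill implicit hydrogens from standard valence (C 4, N 3, O 2, S 2, halogen 1):
  atom 1: C, bond orders sum to 1 (valence 4) → 3 H
  atom 2: C, bond orders sum to 4 (valence 4) → 0 H
  atom 3: C, bond orders sum to 4 (valence 4) → 0 H
  atom 4: C, bond orders sum to 4 (valence 4) → 0 H
  atom 5: C, bond orders sum to 3 (valence 4) → 1 H
  atom 6: C, bond orders sum to 3 (valence 4) → 1 H
  atom 7: C with explicit H count 1
  atom 8: C, bond orders sum to 3 (valence 4) → 1 H
  atom 9: C, bond orders sum to 3 (valence 4) → 1 H
  atom 10: C, bond orders sum to 3 (valence 4) → 1 H
  atom 11: C, bond orders sum to 3 (valence 4) → 1 H
Totals → C:11, H:10.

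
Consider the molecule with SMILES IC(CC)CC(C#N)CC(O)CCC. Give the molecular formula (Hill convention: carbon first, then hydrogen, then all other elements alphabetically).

C11H20INO

Walk through each heavy atom and fill implicit hydrogens from standard valence (C 4, N 3, O 2, S 2, halogen 1):
  atom 1: I (halogen, monovalent) → 0 H
  atom 2: C, bond orders sum to 3 (valence 4) → 1 H
  atom 3: C, bond orders sum to 2 (valence 4) → 2 H
  atom 4: C, bond orders sum to 1 (valence 4) → 3 H
  atom 5: C, bond orders sum to 2 (valence 4) → 2 H
  atom 6: C, bond orders sum to 3 (valence 4) → 1 H
  atom 7: C, bond orders sum to 4 (valence 4) → 0 H
  atom 8: N, bond orders sum to 3 (valence 3) → 0 H
  atom 9: C, bond orders sum to 2 (valence 4) → 2 H
  atom 10: C, bond orders sum to 3 (valence 4) → 1 H
  atom 11: O, bond orders sum to 1 (valence 2) → 1 H
  atom 12: C, bond orders sum to 2 (valence 4) → 2 H
  atom 13: C, bond orders sum to 2 (valence 4) → 2 H
  atom 14: C, bond orders sum to 1 (valence 4) → 3 H
Totals → C:11, H:20, I:1, N:1, O:1.
In Hill order: C11H20INO.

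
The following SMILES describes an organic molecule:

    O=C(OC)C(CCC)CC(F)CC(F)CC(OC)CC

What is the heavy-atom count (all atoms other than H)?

Every atom symbol written in the SMILES (organic subset) is one heavy atom; implicit H are not written.
Heavy atoms by element → C:15, F:2, O:3.
Total: 20.

20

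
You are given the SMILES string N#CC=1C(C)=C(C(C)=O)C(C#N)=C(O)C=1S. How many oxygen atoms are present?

Scan the SMILES for O atoms (remember two-letter symbols like Cl and Br are single atoms).
Oxygen count: 2.

2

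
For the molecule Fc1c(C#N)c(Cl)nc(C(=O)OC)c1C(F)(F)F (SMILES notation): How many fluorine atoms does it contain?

Scan the SMILES for F atoms (remember two-letter symbols like Cl and Br are single atoms).
Fluorine count: 4.

4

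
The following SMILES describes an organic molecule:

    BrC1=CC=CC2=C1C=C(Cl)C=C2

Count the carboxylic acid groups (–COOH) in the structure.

Scan the SMILES for the carboxylic acid motif — none present.

0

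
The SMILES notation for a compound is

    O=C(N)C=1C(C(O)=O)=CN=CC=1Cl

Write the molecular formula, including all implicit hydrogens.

C7H5ClN2O3

Walk through each heavy atom and fill implicit hydrogens from standard valence (C 4, N 3, O 2, S 2, halogen 1):
  atom 1: O, bond orders sum to 2 (valence 2) → 0 H
  atom 2: C, bond orders sum to 4 (valence 4) → 0 H
  atom 3: N, bond orders sum to 1 (valence 3) → 2 H
  atom 4: C, bond orders sum to 4 (valence 4) → 0 H
  atom 5: C, bond orders sum to 4 (valence 4) → 0 H
  atom 6: C, bond orders sum to 4 (valence 4) → 0 H
  atom 7: O, bond orders sum to 1 (valence 2) → 1 H
  atom 8: O, bond orders sum to 2 (valence 2) → 0 H
  atom 9: C, bond orders sum to 3 (valence 4) → 1 H
  atom 10: N, bond orders sum to 3 (valence 3) → 0 H
  atom 11: C, bond orders sum to 3 (valence 4) → 1 H
  atom 12: C, bond orders sum to 4 (valence 4) → 0 H
  atom 13: Cl (halogen, monovalent) → 0 H
Totals → C:7, H:5, Cl:1, N:2, O:3.
In Hill order: C7H5ClN2O3.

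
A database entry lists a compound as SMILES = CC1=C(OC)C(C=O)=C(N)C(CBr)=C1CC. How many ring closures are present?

In SMILES, each pair of matching ring-closure digits denotes one ring-closing bond; the number of such bonds equals the number of independent rings.
Ring-closure bonds here: 1.

1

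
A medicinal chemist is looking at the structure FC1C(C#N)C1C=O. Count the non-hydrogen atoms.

Every atom symbol written in the SMILES (organic subset) is one heavy atom; implicit H are not written.
Heavy atoms by element → C:5, F:1, N:1, O:1.
Total: 8.

8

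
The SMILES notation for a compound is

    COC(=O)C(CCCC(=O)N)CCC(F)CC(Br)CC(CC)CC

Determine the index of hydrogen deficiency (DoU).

Degree of unsaturation = (number of rings) + (number of π bonds).
Ring closures in the SMILES: 0.
π bonds: 2 double bonds (each 1 DoU) → 2 DoU from unsaturation.
Total DoU = 0 + 2 = 2.

2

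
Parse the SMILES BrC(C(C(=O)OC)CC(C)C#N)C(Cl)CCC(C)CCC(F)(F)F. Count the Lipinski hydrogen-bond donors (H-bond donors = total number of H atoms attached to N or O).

Donors: find every N or O and count the H atoms it carries.
  atom 5 (O): bond orders sum to 2 → 0 H
  atom 6 (O): bond orders sum to 2 → 0 H
  atom 12 (N): bond orders sum to 3 → 0 H
Lipinski HBD = 0.

0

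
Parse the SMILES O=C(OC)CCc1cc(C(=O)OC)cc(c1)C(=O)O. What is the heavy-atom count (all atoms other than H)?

19

Every atom symbol written in the SMILES (organic subset) is one heavy atom; implicit H are not written.
Heavy atoms by element → C:13, O:6.
Total: 19.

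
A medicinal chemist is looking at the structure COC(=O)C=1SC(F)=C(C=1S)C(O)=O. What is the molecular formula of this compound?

Walk through each heavy atom and fill implicit hydrogens from standard valence (C 4, N 3, O 2, S 2, halogen 1):
  atom 1: C, bond orders sum to 1 (valence 4) → 3 H
  atom 2: O, bond orders sum to 2 (valence 2) → 0 H
  atom 3: C, bond orders sum to 4 (valence 4) → 0 H
  atom 4: O, bond orders sum to 2 (valence 2) → 0 H
  atom 5: C, bond orders sum to 4 (valence 4) → 0 H
  atom 6: S, bond orders sum to 2 (valence 2) → 0 H
  atom 7: C, bond orders sum to 4 (valence 4) → 0 H
  atom 8: F (halogen, monovalent) → 0 H
  atom 9: C, bond orders sum to 4 (valence 4) → 0 H
  atom 10: C, bond orders sum to 4 (valence 4) → 0 H
  atom 11: S, bond orders sum to 1 (valence 2) → 1 H
  atom 12: C, bond orders sum to 4 (valence 4) → 0 H
  atom 13: O, bond orders sum to 1 (valence 2) → 1 H
  atom 14: O, bond orders sum to 2 (valence 2) → 0 H
Totals → C:7, H:5, F:1, O:4, S:2.

C7H5FO4S2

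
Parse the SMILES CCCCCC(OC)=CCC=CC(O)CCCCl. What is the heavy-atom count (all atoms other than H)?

Every atom symbol written in the SMILES (organic subset) is one heavy atom; implicit H are not written.
Heavy atoms by element → C:15, Cl:1, O:2.
Total: 18.

18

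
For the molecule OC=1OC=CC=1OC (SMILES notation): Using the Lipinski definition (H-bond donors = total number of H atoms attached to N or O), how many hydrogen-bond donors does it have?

1

Donors: find every N or O and count the H atoms it carries.
  atom 1 (O): bond orders sum to 1 → 1 H
  atom 3 (O): bond orders sum to 2 → 0 H
  atom 7 (O): bond orders sum to 2 → 0 H
Lipinski HBD = 1.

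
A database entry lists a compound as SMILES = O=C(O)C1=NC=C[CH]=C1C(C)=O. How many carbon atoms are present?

8

Count every carbon token in the SMILES (each C, including those in ring-closure positions and inside branches).
Carbon count: 8.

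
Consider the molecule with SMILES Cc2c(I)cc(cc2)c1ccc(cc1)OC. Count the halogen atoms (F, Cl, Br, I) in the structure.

Halogen atoms appear at heavy-atom position 4 (1×I).
Other groups present: 1 ether.
Halogen count: 1.

1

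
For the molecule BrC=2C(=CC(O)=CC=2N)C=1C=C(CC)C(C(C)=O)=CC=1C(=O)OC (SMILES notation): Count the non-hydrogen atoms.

Every atom symbol written in the SMILES (organic subset) is one heavy atom; implicit H are not written.
Heavy atoms by element → Br:1, C:18, N:1, O:4.
Total: 24.

24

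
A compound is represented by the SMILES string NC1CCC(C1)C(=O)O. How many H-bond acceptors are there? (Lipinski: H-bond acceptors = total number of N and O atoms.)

3

N atoms: 1; O atoms: 2.
Lipinski HBA = 1 + 2 = 3.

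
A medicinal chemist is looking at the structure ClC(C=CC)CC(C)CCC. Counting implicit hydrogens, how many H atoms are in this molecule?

19

Walk through each heavy atom and fill implicit hydrogens from standard valence (C 4, N 3, O 2, S 2, halogen 1):
  atom 1: Cl (halogen, monovalent) → 0 H
  atom 2: C, bond orders sum to 3 (valence 4) → 1 H
  atom 3: C, bond orders sum to 3 (valence 4) → 1 H
  atom 4: C, bond orders sum to 3 (valence 4) → 1 H
  atom 5: C, bond orders sum to 1 (valence 4) → 3 H
  atom 6: C, bond orders sum to 2 (valence 4) → 2 H
  atom 7: C, bond orders sum to 3 (valence 4) → 1 H
  atom 8: C, bond orders sum to 1 (valence 4) → 3 H
  atom 9: C, bond orders sum to 2 (valence 4) → 2 H
  atom 10: C, bond orders sum to 2 (valence 4) → 2 H
  atom 11: C, bond orders sum to 1 (valence 4) → 3 H
Total hydrogens: 19.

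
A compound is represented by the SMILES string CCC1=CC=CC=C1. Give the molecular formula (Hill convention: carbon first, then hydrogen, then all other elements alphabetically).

Walk through each heavy atom and fill implicit hydrogens from standard valence (C 4, N 3, O 2, S 2, halogen 1):
  atom 1: C, bond orders sum to 1 (valence 4) → 3 H
  atom 2: C, bond orders sum to 2 (valence 4) → 2 H
  atom 3: C, bond orders sum to 4 (valence 4) → 0 H
  atom 4: C, bond orders sum to 3 (valence 4) → 1 H
  atom 5: C, bond orders sum to 3 (valence 4) → 1 H
  atom 6: C, bond orders sum to 3 (valence 4) → 1 H
  atom 7: C, bond orders sum to 3 (valence 4) → 1 H
  atom 8: C, bond orders sum to 3 (valence 4) → 1 H
Totals → C:8, H:10.

C8H10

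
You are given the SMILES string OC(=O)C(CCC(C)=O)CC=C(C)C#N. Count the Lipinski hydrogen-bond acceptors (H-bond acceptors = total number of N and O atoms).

4

N atoms: 1; O atoms: 3.
Lipinski HBA = 1 + 3 = 4.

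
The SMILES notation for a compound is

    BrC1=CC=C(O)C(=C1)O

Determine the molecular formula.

Walk through each heavy atom and fill implicit hydrogens from standard valence (C 4, N 3, O 2, S 2, halogen 1):
  atom 1: Br (halogen, monovalent) → 0 H
  atom 2: C, bond orders sum to 4 (valence 4) → 0 H
  atom 3: C, bond orders sum to 3 (valence 4) → 1 H
  atom 4: C, bond orders sum to 3 (valence 4) → 1 H
  atom 5: C, bond orders sum to 4 (valence 4) → 0 H
  atom 6: O, bond orders sum to 1 (valence 2) → 1 H
  atom 7: C, bond orders sum to 4 (valence 4) → 0 H
  atom 8: C, bond orders sum to 3 (valence 4) → 1 H
  atom 9: O, bond orders sum to 1 (valence 2) → 1 H
Totals → C:6, H:5, Br:1, O:2.

C6H5BrO2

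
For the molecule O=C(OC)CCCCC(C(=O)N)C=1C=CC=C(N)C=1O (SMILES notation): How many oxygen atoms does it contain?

Scan the SMILES for O atoms (remember two-letter symbols like Cl and Br are single atoms).
Oxygen count: 4.

4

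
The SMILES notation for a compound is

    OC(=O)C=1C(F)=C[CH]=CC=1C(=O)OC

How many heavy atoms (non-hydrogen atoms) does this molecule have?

14

Every atom symbol written in the SMILES (organic subset) is one heavy atom; implicit H are not written.
Heavy atoms by element → C:9, F:1, O:4.
Total: 14.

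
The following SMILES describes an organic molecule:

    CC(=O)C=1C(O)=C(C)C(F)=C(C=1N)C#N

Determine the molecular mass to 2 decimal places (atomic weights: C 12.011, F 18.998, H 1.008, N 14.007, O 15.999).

208.19 g/mol

First, the molecular formula is C10H9FN2O2 (counting implicit H from valence).
  C: 10 × 12.011 = 120.110
  F: 1 × 18.998 = 18.998
  H: 9 × 1.008 = 9.072
  N: 2 × 14.007 = 28.014
  O: 2 × 15.999 = 31.998
Sum: 10×12.011 + 1×18.998 + 9×1.008 + 2×14.007 + 2×15.999 = 208.192 → 208.19 g/mol.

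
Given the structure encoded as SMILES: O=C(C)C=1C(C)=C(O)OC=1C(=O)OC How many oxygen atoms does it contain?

5

Scan the SMILES for O atoms (remember two-letter symbols like Cl and Br are single atoms).
Oxygen count: 5.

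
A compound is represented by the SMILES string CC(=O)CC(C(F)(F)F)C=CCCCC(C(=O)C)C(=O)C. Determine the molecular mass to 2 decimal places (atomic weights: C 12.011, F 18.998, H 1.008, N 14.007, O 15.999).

First, the molecular formula is C15H21F3O3 (counting implicit H from valence).
  C: 15 × 12.011 = 180.165
  F: 3 × 18.998 = 56.994
  H: 21 × 1.008 = 21.168
  O: 3 × 15.999 = 47.997
Sum: 15×12.011 + 3×18.998 + 21×1.008 + 3×15.999 = 306.324 → 306.32 g/mol.

306.32 g/mol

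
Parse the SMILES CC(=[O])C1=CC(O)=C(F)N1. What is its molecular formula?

Walk through each heavy atom and fill implicit hydrogens from standard valence (C 4, N 3, O 2, S 2, halogen 1):
  atom 1: C, bond orders sum to 1 (valence 4) → 3 H
  atom 2: C, bond orders sum to 4 (valence 4) → 0 H
  atom 3: O with explicit H count 0
  atom 4: C, bond orders sum to 4 (valence 4) → 0 H
  atom 5: C, bond orders sum to 3 (valence 4) → 1 H
  atom 6: C, bond orders sum to 4 (valence 4) → 0 H
  atom 7: O, bond orders sum to 1 (valence 2) → 1 H
  atom 8: C, bond orders sum to 4 (valence 4) → 0 H
  atom 9: F (halogen, monovalent) → 0 H
  atom 10: N, bond orders sum to 2 (valence 3) → 1 H
Totals → C:6, H:6, F:1, N:1, O:2.

C6H6FNO2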